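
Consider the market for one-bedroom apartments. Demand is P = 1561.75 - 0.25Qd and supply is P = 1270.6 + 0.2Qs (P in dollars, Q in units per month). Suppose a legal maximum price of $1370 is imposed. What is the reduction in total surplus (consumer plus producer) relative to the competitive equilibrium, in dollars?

5062.5

Rearranging demand gives Qd = 6247 - 4P; rearranging supply gives Qs = 5P - 6353. Equilibrium: 6247 - 4P = 5P - 6353, so 12600 = 9P and P* = 1400, Q* = 647.
Since 1370 < 1400, the ceiling is binding.
At P = 1370: Qd = 6247 - 4·1370 = 767 and Qs = 5·1370 - 6353 = 497.
Quantity traded falls to 497. At Q = 497 the demand price is (6247 - 497)/4 = 1437.5 and the supply price is (6353 + 497)/5 = 1370.
Deadweight loss = ½ · (1437.5 - 1370) · (647 - 497) = ½ · 67.5 · 150 = 5062.5.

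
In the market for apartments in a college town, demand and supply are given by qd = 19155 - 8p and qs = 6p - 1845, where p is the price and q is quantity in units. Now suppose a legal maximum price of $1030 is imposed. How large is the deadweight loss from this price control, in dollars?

1159725

In a free market, 19155 - 8p = 6p - 1845 gives the equilibrium p* = 1500, q* = 7155.
The ceiling of 1030 is below the equilibrium price 1500, so it binds.
At p = 1030: qd = 19155 - 8·1030 = 10915 and qs = 6·1030 - 1845 = 4335.
Quantity traded falls to 4335. At q = 4335 the demand price is (19155 - 4335)/8 = 1852.5 and the supply price is (1845 + 4335)/6 = 1030.
Deadweight loss = ½ · (1852.5 - 1030) · (7155 - 4335) = ½ · 822.5 · 2820 = 1159725.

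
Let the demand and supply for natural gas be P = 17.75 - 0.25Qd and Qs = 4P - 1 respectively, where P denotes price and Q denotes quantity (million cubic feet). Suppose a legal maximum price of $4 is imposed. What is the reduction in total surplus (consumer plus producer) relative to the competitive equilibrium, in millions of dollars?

100

Rearranging demand gives Qd = 71 - 4P. In a free market, 71 - 4P = 4P - 1 gives the equilibrium P* = 9, Q* = 35.
The ceiling of 4 is below the equilibrium price 9, so it binds.
At P = 4: Qd = 71 - 4·4 = 55 and Qs = 4·4 - 1 = 15.
Quantity traded falls to 15. At Q = 15 the demand price is (71 - 15)/4 = 14 and the supply price is (1 + 15)/4 = 4.
Deadweight loss = ½ · (14 - 4) · (35 - 15) = ½ · 10 · 20 = 100.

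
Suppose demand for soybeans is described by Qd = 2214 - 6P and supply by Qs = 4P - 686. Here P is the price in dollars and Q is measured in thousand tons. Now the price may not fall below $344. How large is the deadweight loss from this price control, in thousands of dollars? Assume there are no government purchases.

21870

In a free market, 2214 - 6P = 4P - 686 gives the equilibrium P* = 290, Q* = 474.
The floor of 344 is above the equilibrium price 290, so it binds.
At P = 344: Qd = 2214 - 6·344 = 150 and Qs = 4·344 - 686 = 690.
Quantity traded falls to 150. At Q = 150 the demand price is (2214 - 150)/6 = 344 and the supply price is (686 + 150)/4 = 209.
Deadweight loss = ½ · (344 - 209) · (474 - 150) = ½ · 135 · 324 = 21870.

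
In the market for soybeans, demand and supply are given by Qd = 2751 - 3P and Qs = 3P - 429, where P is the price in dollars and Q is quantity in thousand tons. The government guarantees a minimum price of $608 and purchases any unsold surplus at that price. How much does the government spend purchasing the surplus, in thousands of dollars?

Setting quantity demanded equal to quantity supplied, 2751 - 3P = 3P - 429, gives P* = 530 and Q* = 1161.
Since 608 > 530, the floor is binding.
At P = 608: Qd = 2751 - 3·608 = 927 and Qs = 3·608 - 429 = 1395.
Surplus = Qs - Qd = 468.
Government expenditure = surplus × support price = 468 × 608 = 284544.

284544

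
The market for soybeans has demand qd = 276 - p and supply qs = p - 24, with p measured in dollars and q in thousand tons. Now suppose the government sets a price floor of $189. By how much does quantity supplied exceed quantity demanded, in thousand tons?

78

In a free market, 276 - p = p - 24 gives the equilibrium p* = 150, q* = 126.
Because the floor (189) lies above the market-clearing price, it is binding.
At p = 189: qd = 276 - 189 = 87 and qs = 189 - 24 = 165.
Surplus = qs - qd = 165 - 87 = 78.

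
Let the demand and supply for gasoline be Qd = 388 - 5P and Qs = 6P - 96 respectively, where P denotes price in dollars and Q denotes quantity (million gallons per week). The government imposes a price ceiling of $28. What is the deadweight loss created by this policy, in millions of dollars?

1689.6

Equilibrium: 388 - 5P = 6P - 96, so 484 = 11P and P* = 44, Q* = 168.
Since 28 < 44, the ceiling is binding.
At P = 28: Qd = 388 - 5·28 = 248 and Qs = 6·28 - 96 = 72.
Quantity traded falls to 72. At Q = 72 the demand price is (388 - 72)/5 = 63.2 and the supply price is (96 + 72)/6 = 28.
Deadweight loss = ½ · (63.2 - 28) · (168 - 72) = ½ · 35.2 · 96 = 1689.6.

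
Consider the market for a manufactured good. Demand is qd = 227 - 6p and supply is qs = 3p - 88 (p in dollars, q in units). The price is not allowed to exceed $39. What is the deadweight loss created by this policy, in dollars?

In a free market, 227 - 6p = 3p - 88 gives the equilibrium p* = 35, q* = 17.
The ceiling of 39 is above the equilibrium price 35, so it is not binding; the market clears at p* = 35, q* = 17.
Since the control does not bind, no trades are prevented and deadweight loss is zero.

0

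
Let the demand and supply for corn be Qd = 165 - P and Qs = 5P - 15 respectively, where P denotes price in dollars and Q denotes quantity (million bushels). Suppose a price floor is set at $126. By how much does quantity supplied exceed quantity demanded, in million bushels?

Setting quantity demanded equal to quantity supplied, 165 - P = 5P - 15, gives P* = 30 and Q* = 135.
Because the floor (126) lies above the market-clearing price, it is binding.
At P = 126: Qd = 165 - 126 = 39 and Qs = 5·126 - 15 = 615.
Surplus = Qs - Qd = 615 - 39 = 576.

576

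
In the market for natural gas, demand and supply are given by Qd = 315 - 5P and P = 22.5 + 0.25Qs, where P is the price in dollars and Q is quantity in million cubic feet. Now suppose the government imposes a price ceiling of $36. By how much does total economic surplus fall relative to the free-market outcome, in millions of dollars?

Rearranging supply gives Qs = 4P - 90. In a free market, 315 - 5P = 4P - 90 gives the equilibrium P* = 45, Q* = 90.
Since 36 < 45, the ceiling is binding.
At P = 36: Qd = 315 - 5·36 = 135 and Qs = 4·36 - 90 = 54.
Quantity traded falls to 54. At Q = 54 the demand price is (315 - 54)/5 = 52.2 and the supply price is (90 + 54)/4 = 36.
Deadweight loss = ½ · (52.2 - 36) · (90 - 54) = ½ · 16.2 · 36 = 291.6.

291.6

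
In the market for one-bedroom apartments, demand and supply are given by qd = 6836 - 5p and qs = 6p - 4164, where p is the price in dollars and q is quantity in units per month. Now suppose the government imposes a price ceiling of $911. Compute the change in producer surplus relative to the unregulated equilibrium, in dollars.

-139641

Without the control the market clears where 6836 - 5p = 6p - 4164, i.e. p* = 1000 and q* = 1836.
Since 911 < 1000, the ceiling is binding.
At p = 911: qd = 6836 - 5·911 = 2281 and qs = 6·911 - 4164 = 1302.
Producer surplus without the control is ½ · (1000 - 694) · 1836 = 280908.
With the ceiling, producers sell 1302 units at 911, so PS = ½ · (911 - 694) · 1302 = 141267.
Change in producer surplus = 141267 - 280908 = -139641.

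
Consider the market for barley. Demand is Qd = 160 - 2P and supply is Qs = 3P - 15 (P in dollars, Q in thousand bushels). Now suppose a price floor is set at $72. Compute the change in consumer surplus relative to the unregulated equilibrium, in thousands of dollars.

-1961

Equilibrium: 160 - 2P = 3P - 15, so 175 = 5P and P* = 35, Q* = 90.
The floor of 72 is above the equilibrium price 35, so it binds.
At P = 72: Qd = 160 - 2·72 = 16 and Qs = 3·72 - 15 = 201.
Consumer surplus without the control is ½ · (80 - 35) · 90 = 2025.
With the floor, consumers buy 16 units at 72, so CS = ½ · (80 - 72) · 16 = 64.
Change in consumer surplus = 64 - 2025 = -1961.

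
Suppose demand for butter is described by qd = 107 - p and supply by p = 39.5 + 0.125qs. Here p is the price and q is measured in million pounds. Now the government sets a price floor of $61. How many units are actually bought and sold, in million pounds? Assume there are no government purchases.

46

Rearranging supply gives qs = 8p - 316. Setting quantity demanded equal to quantity supplied, 107 - p = 8p - 316, gives p* = 47 and q* = 60.
Since 61 > 47, the floor is binding.
At p = 61: qd = 107 - 61 = 46 and qs = 8·61 - 316 = 172.
The quantity actually transacted is the short side, demand: 46.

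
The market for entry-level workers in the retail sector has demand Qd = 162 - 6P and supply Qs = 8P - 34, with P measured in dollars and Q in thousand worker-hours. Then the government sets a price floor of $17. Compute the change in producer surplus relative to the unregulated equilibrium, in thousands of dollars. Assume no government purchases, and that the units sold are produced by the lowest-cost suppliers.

Equilibrium: 162 - 6P = 8P - 34, so 196 = 14P and P* = 14, Q* = 78.
Because the floor (17) lies above the market-clearing price, it is binding.
At P = 17: Qd = 162 - 6·17 = 60 and Qs = 8·17 - 34 = 102.
Producer surplus without the control is ½ · (14 - 4.25) · 78 = 380.25.
With the floor, 60 units are sold at 17. The supply price at Q = 60 is 11.75, so PS = ½ · [(17 - 4.25) + (17 - 11.75)] · 60 = 540.
Change in producer surplus = 540 - 380.25 = 159.75.

159.75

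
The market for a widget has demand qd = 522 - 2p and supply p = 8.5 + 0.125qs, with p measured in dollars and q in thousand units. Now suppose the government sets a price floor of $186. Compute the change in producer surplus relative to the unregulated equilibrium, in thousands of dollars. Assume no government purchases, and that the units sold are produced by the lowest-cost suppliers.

Rearranging supply gives qs = 8p - 68. In a free market, 522 - 2p = 8p - 68 gives the equilibrium p* = 59, q* = 404.
Because the floor (186) lies above the market-clearing price, it is binding.
At p = 186: qd = 522 - 2·186 = 150 and qs = 8·186 - 68 = 1420.
Producer surplus without the control is ½ · (59 - 8.5) · 404 = 10201.
With the floor, 150 units are sold at 186. The supply price at q = 150 is 27.25, so PS = ½ · [(186 - 8.5) + (186 - 27.25)] · 150 = 25218.75.
Change in producer surplus = 25218.75 - 10201 = 15017.75.

15017.75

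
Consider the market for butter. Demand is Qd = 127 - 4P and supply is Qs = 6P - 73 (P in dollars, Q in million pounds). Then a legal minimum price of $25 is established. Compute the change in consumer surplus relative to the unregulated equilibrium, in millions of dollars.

Without the control the market clears where 127 - 4P = 6P - 73, i.e. P* = 20 and Q* = 47.
Because the floor (25) lies above the market-clearing price, it is binding.
At P = 25: Qd = 127 - 4·25 = 27 and Qs = 6·25 - 73 = 77.
Consumer surplus without the control is ½ · (31.75 - 20) · 47 = 276.125.
With the floor, consumers buy 27 units at 25, so CS = ½ · (31.75 - 25) · 27 = 91.125.
Change in consumer surplus = 91.125 - 276.125 = -185.

-185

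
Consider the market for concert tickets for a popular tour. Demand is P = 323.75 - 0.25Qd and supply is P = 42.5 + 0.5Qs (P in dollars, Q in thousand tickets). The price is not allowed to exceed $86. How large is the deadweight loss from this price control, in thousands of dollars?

31104

Rearranging demand gives Qd = 1295 - 4P; rearranging supply gives Qs = 2P - 85. Setting quantity demanded equal to quantity supplied, 1295 - 4P = 2P - 85, gives P* = 230 and Q* = 375.
Since 86 < 230, the ceiling is binding.
At P = 86: Qd = 1295 - 4·86 = 951 and Qs = 2·86 - 85 = 87.
Quantity traded falls to 87. At Q = 87 the demand price is (1295 - 87)/4 = 302 and the supply price is (85 + 87)/2 = 86.
Deadweight loss = ½ · (302 - 86) · (375 - 87) = ½ · 216 · 288 = 31104.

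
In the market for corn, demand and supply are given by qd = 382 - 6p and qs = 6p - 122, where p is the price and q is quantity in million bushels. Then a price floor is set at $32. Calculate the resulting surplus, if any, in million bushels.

0

Without the control the market clears where 382 - 6p = 6p - 122, i.e. p* = 42 and q* = 130.
The floor of 32 is below the equilibrium price 42, so it is not binding; the market clears at p* = 42, q* = 130.
Since the control does not bind, there is no surplus.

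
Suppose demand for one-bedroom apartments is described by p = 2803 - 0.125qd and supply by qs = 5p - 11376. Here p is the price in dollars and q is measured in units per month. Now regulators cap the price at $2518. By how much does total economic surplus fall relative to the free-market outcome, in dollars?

27316.25

Rearranging demand gives qd = 22424 - 8p. Setting quantity demanded equal to quantity supplied, 22424 - 8p = 5p - 11376, gives p* = 2600 and q* = 1624.
The ceiling of 2518 is below the equilibrium price 2600, so it binds.
At p = 2518: qd = 22424 - 8·2518 = 2280 and qs = 5·2518 - 11376 = 1214.
Quantity traded falls to 1214. At q = 1214 the demand price is (22424 - 1214)/8 = 2651.25 and the supply price is (11376 + 1214)/5 = 2518.
Deadweight loss = ½ · (2651.25 - 2518) · (1624 - 1214) = ½ · 133.25 · 410 = 27316.25.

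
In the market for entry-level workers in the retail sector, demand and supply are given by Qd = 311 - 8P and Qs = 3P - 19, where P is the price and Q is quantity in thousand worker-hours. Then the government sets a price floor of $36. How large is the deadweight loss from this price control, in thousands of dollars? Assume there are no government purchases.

528

Equilibrium: 311 - 8P = 3P - 19, so 330 = 11P and P* = 30, Q* = 71.
The floor of 36 is above the equilibrium price 30, so it binds.
At P = 36: Qd = 311 - 8·36 = 23 and Qs = 3·36 - 19 = 89.
Quantity traded falls to 23. At Q = 23 the demand price is (311 - 23)/8 = 36 and the supply price is (19 + 23)/3 = 14.
Deadweight loss = ½ · (36 - 14) · (71 - 23) = ½ · 22 · 48 = 528.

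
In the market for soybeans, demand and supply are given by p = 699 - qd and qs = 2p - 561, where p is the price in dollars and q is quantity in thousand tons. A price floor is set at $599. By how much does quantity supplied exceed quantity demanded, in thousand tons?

537

Rearranging demand gives qd = 699 - p. Setting quantity demanded equal to quantity supplied, 699 - p = 2p - 561, gives p* = 420 and q* = 279.
Since 599 > 420, the floor is binding.
At p = 599: qd = 699 - 599 = 100 and qs = 2·599 - 561 = 637.
Surplus = qs - qd = 637 - 100 = 537.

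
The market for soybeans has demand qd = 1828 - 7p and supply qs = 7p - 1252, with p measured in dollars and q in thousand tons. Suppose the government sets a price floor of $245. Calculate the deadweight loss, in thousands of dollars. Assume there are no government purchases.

4375

Equilibrium: 1828 - 7p = 7p - 1252, so 3080 = 14p and p* = 220, q* = 288.
Since 245 > 220, the floor is binding.
At p = 245: qd = 1828 - 7·245 = 113 and qs = 7·245 - 1252 = 463.
Quantity traded falls to 113. At q = 113 the demand price is (1828 - 113)/7 = 245 and the supply price is (1252 + 113)/7 = 195.
Deadweight loss = ½ · (245 - 195) · (288 - 113) = ½ · 50 · 175 = 4375.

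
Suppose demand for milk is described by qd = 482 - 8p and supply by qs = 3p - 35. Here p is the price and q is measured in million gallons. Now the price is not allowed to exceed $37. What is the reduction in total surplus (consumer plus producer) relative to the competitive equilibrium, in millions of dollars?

In a free market, 482 - 8p = 3p - 35 gives the equilibrium p* = 47, q* = 106.
Since 37 < 47, the ceiling is binding.
At p = 37: qd = 482 - 8·37 = 186 and qs = 3·37 - 35 = 76.
Quantity traded falls to 76. At q = 76 the demand price is (482 - 76)/8 = 50.75 and the supply price is (35 + 76)/3 = 37.
Deadweight loss = ½ · (50.75 - 37) · (106 - 76) = ½ · 13.75 · 30 = 206.25.

206.25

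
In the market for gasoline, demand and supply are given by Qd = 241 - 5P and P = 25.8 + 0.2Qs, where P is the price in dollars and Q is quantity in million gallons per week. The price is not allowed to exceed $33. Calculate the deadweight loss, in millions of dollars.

Rearranging supply gives Qs = 5P - 129. In a free market, 241 - 5P = 5P - 129 gives the equilibrium P* = 37, Q* = 56.
Since 33 < 37, the ceiling is binding.
At P = 33: Qd = 241 - 5·33 = 76 and Qs = 5·33 - 129 = 36.
Quantity traded falls to 36. At Q = 36 the demand price is (241 - 36)/5 = 41 and the supply price is (129 + 36)/5 = 33.
Deadweight loss = ½ · (41 - 33) · (56 - 36) = ½ · 8 · 20 = 80.

80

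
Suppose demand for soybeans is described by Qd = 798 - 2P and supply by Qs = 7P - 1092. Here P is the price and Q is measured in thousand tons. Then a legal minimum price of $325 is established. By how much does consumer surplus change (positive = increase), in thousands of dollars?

Without the control the market clears where 798 - 2P = 7P - 1092, i.e. P* = 210 and Q* = 378.
Because the floor (325) lies above the market-clearing price, it is binding.
At P = 325: Qd = 798 - 2·325 = 148 and Qs = 7·325 - 1092 = 1183.
Consumer surplus without the control is ½ · (399 - 210) · 378 = 35721.
With the floor, consumers buy 148 units at 325, so CS = ½ · (399 - 325) · 148 = 5476.
Change in consumer surplus = 5476 - 35721 = -30245.

-30245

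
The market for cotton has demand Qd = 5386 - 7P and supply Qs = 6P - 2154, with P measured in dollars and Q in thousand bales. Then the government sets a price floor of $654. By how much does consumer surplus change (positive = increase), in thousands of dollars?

-78958

Setting quantity demanded equal to quantity supplied, 5386 - 7P = 6P - 2154, gives P* = 580 and Q* = 1326.
Because the floor (654) lies above the market-clearing price, it is binding.
At P = 654: Qd = 5386 - 7·654 = 808 and Qs = 6·654 - 2154 = 1770.
Consumer surplus without the control is ½ · (5386/7 - 580) · 1326 = 879138/7.
With the floor, consumers buy 808 units at 654, so CS = ½ · (5386/7 - 654) · 808 = 326432/7.
Change in consumer surplus = 326432/7 - 879138/7 = -78958.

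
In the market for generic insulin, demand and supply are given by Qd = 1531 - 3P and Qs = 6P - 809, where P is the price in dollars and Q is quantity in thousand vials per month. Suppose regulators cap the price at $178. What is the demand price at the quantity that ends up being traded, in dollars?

In a free market, 1531 - 3P = 6P - 809 gives the equilibrium P* = 260, Q* = 751.
Because the ceiling (178) lies below the market-clearing price, it is binding.
At P = 178: Qd = 1531 - 3·178 = 997 and Qs = 6·178 - 809 = 259.
Only 259 units reach the market. On the demand curve, the marginal buyer's willingness to pay at Q = 259 is (1531 - 259)/3 = 424.

424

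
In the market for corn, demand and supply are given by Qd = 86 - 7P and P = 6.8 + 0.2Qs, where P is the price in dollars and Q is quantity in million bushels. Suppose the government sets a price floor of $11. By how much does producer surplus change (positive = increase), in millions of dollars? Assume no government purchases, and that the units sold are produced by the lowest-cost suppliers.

4.1

Rearranging supply gives Qs = 5P - 34. Without the control the market clears where 86 - 7P = 5P - 34, i.e. P* = 10 and Q* = 16.
The floor of 11 is above the equilibrium price 10, so it binds.
At P = 11: Qd = 86 - 7·11 = 9 and Qs = 5·11 - 34 = 21.
Producer surplus without the control is ½ · (10 - 6.8) · 16 = 25.6.
With the floor, 9 units are sold at 11. The supply price at Q = 9 is 8.6, so PS = ½ · [(11 - 6.8) + (11 - 8.6)] · 9 = 29.7.
Change in producer surplus = 29.7 - 25.6 = 4.1.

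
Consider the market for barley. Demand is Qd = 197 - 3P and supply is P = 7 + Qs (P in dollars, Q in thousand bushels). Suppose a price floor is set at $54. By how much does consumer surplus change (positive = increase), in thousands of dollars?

Rearranging supply gives Qs = P - 7. Equilibrium: 197 - 3P = P - 7, so 204 = 4P and P* = 51, Q* = 44.
Because the floor (54) lies above the market-clearing price, it is binding.
At P = 54: Qd = 197 - 3·54 = 35 and Qs = 54 - 7 = 47.
Consumer surplus without the control is ½ · (197/3 - 51) · 44 = 968/3.
With the floor, consumers buy 35 units at 54, so CS = ½ · (197/3 - 54) · 35 = 1225/6.
Change in consumer surplus = 1225/6 - 968/3 = -118.5.

-118.5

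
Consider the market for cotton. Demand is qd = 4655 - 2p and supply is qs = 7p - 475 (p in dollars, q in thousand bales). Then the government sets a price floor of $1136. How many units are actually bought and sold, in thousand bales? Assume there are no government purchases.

Without the control the market clears where 4655 - 2p = 7p - 475, i.e. p* = 570 and q* = 3515.
Since 1136 > 570, the floor is binding.
At p = 1136: qd = 4655 - 2·1136 = 2383 and qs = 7·1136 - 475 = 7477.
The quantity actually transacted is the short side, demand: 2383.

2383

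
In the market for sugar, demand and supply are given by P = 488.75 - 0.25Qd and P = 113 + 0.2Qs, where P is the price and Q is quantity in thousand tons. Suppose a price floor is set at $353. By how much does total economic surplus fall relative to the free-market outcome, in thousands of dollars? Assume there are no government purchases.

19184.4

Rearranging demand gives Qd = 1955 - 4P; rearranging supply gives Qs = 5P - 565. Equilibrium: 1955 - 4P = 5P - 565, so 2520 = 9P and P* = 280, Q* = 835.
Since 353 > 280, the floor is binding.
At P = 353: Qd = 1955 - 4·353 = 543 and Qs = 5·353 - 565 = 1200.
Quantity traded falls to 543. At Q = 543 the demand price is (1955 - 543)/4 = 353 and the supply price is (565 + 543)/5 = 221.6.
Deadweight loss = ½ · (353 - 221.6) · (835 - 543) = ½ · 131.4 · 292 = 19184.4.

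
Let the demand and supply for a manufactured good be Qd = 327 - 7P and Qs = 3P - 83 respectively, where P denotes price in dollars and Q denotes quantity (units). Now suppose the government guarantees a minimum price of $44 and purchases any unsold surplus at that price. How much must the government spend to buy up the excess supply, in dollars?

Equilibrium: 327 - 7P = 3P - 83, so 410 = 10P and P* = 41, Q* = 40.
Because the floor (44) lies above the market-clearing price, it is binding.
At P = 44: Qd = 327 - 7·44 = 19 and Qs = 3·44 - 83 = 49.
Surplus = Qs - Qd = 30.
Government expenditure = surplus × support price = 30 × 44 = 1320.

1320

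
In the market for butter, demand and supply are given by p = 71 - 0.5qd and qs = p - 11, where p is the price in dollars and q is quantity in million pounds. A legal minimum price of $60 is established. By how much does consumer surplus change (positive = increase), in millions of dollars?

-279

Rearranging demand gives qd = 142 - 2p. Equilibrium: 142 - 2p = p - 11, so 153 = 3p and p* = 51, q* = 40.
Because the floor (60) lies above the market-clearing price, it is binding.
At p = 60: qd = 142 - 2·60 = 22 and qs = 60 - 11 = 49.
Consumer surplus without the control is ½ · (71 - 51) · 40 = 400.
With the floor, consumers buy 22 units at 60, so CS = ½ · (71 - 60) · 22 = 121.
Change in consumer surplus = 121 - 400 = -279.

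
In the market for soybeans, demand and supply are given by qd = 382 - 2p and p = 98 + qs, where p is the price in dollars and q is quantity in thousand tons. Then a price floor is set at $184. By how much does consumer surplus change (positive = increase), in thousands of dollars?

Rearranging supply gives qs = p - 98. Equilibrium: 382 - 2p = p - 98, so 480 = 3p and p* = 160, q* = 62.
Since 184 > 160, the floor is binding.
At p = 184: qd = 382 - 2·184 = 14 and qs = 184 - 98 = 86.
Consumer surplus without the control is ½ · (191 - 160) · 62 = 961.
With the floor, consumers buy 14 units at 184, so CS = ½ · (191 - 184) · 14 = 49.
Change in consumer surplus = 49 - 961 = -912.

-912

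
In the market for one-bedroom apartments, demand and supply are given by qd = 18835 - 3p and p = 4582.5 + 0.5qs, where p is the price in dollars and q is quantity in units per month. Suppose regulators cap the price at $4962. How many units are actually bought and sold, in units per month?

759

Rearranging supply gives qs = 2p - 9165. Equilibrium: 18835 - 3p = 2p - 9165, so 28000 = 5p and p* = 5600, q* = 2035.
The ceiling of 4962 is below the equilibrium price 5600, so it binds.
At p = 4962: qd = 18835 - 3·4962 = 3949 and qs = 2·4962 - 9165 = 759.
The quantity actually transacted is the short side, supply: 759.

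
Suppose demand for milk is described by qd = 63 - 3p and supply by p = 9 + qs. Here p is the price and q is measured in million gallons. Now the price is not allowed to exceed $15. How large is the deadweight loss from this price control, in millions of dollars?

6

Rearranging supply gives qs = p - 9. In a free market, 63 - 3p = p - 9 gives the equilibrium p* = 18, q* = 9.
The ceiling of 15 is below the equilibrium price 18, so it binds.
At p = 15: qd = 63 - 3·15 = 18 and qs = 15 - 9 = 6.
Quantity traded falls to 6. At q = 6 the demand price is (63 - 6)/3 = 19 and the supply price is 9 + 6 = 15.
Deadweight loss = ½ · (19 - 15) · (9 - 6) = ½ · 4 · 3 = 6.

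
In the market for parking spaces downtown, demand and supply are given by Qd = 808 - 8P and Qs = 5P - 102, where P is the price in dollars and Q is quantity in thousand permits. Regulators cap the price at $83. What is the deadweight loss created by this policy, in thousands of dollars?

In a free market, 808 - 8P = 5P - 102 gives the equilibrium P* = 70, Q* = 248.
Since 83 is above P* = 70, the ceiling does not bind and the free-market outcome prevails.
Since the control does not bind, no trades are prevented and deadweight loss is zero.

0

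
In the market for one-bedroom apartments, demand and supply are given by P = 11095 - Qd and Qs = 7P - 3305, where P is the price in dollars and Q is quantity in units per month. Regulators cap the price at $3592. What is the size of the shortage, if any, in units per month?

0

Rearranging demand gives Qd = 11095 - P. Without the control the market clears where 11095 - P = 7P - 3305, i.e. P* = 1800 and Q* = 9295.
Since 3592 is above P* = 1800, the ceiling does not bind and the free-market outcome prevails.
Since the control does not bind, there is no shortage.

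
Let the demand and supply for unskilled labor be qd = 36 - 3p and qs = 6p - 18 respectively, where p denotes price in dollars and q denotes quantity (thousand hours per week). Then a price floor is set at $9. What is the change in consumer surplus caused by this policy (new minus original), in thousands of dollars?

Without the control the market clears where 36 - 3p = 6p - 18, i.e. p* = 6 and q* = 18.
Since 9 > 6, the floor is binding.
At p = 9: qd = 36 - 3·9 = 9 and qs = 6·9 - 18 = 36.
Consumer surplus without the control is ½ · (12 - 6) · 18 = 54.
With the floor, consumers buy 9 units at 9, so CS = ½ · (12 - 9) · 9 = 13.5.
Change in consumer surplus = 13.5 - 54 = -40.5.

-40.5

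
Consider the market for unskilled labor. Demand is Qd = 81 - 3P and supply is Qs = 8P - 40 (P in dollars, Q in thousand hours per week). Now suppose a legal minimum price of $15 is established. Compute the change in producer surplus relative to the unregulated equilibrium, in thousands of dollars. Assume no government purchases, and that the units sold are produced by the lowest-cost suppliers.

135

Without the control the market clears where 81 - 3P = 8P - 40, i.e. P* = 11 and Q* = 48.
Because the floor (15) lies above the market-clearing price, it is binding.
At P = 15: Qd = 81 - 3·15 = 36 and Qs = 8·15 - 40 = 80.
Producer surplus without the control is ½ · (11 - 5) · 48 = 144.
With the floor, 36 units are sold at 15. The supply price at Q = 36 is 9.5, so PS = ½ · [(15 - 5) + (15 - 9.5)] · 36 = 279.
Change in producer surplus = 279 - 144 = 135.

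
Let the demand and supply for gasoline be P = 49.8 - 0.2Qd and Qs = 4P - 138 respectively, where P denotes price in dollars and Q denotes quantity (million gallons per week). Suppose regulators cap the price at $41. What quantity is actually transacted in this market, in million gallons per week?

Rearranging demand gives Qd = 249 - 5P. In a free market, 249 - 5P = 4P - 138 gives the equilibrium P* = 43, Q* = 34.
The ceiling of 41 is below the equilibrium price 43, so it binds.
At P = 41: Qd = 249 - 5·41 = 44 and Qs = 4·41 - 138 = 26.
The quantity actually transacted is the short side, supply: 26.

26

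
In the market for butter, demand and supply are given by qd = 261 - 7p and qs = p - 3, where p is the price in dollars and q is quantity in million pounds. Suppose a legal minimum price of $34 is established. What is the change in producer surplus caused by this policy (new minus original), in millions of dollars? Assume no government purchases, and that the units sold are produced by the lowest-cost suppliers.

Without the control the market clears where 261 - 7p = p - 3, i.e. p* = 33 and q* = 30.
Since 34 > 33, the floor is binding.
At p = 34: qd = 261 - 7·34 = 23 and qs = 34 - 3 = 31.
Producer surplus without the control is ½ · (33 - 3) · 30 = 450.
With the floor, 23 units are sold at 34. The supply price at q = 23 is 26, so PS = ½ · [(34 - 3) + (34 - 26)] · 23 = 448.5.
Change in producer surplus = 448.5 - 450 = -1.5.

-1.5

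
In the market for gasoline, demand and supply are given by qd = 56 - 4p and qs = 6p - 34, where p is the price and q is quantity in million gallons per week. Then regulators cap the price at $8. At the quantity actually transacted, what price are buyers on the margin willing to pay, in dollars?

Without the control the market clears where 56 - 4p = 6p - 34, i.e. p* = 9 and q* = 20.
Because the ceiling (8) lies below the market-clearing price, it is binding.
At p = 8: qd = 56 - 4·8 = 24 and qs = 6·8 - 34 = 14.
Only 14 units reach the market. On the demand curve, the marginal buyer's willingness to pay at q = 14 is (56 - 14)/4 = 10.5.

10.5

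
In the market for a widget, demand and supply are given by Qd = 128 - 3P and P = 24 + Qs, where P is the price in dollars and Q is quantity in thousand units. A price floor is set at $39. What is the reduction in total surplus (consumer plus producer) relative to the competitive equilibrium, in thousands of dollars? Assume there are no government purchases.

6

Rearranging supply gives Qs = P - 24. Without the control the market clears where 128 - 3P = P - 24, i.e. P* = 38 and Q* = 14.
Because the floor (39) lies above the market-clearing price, it is binding.
At P = 39: Qd = 128 - 3·39 = 11 and Qs = 39 - 24 = 15.
Quantity traded falls to 11. At Q = 11 the demand price is (128 - 11)/3 = 39 and the supply price is 24 + 11 = 35.
Deadweight loss = ½ · (39 - 35) · (14 - 11) = ½ · 4 · 3 = 6.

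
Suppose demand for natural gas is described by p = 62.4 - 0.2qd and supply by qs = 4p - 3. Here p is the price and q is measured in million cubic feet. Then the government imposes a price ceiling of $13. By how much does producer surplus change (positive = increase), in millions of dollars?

Rearranging demand gives qd = 312 - 5p. In a free market, 312 - 5p = 4p - 3 gives the equilibrium p* = 35, q* = 137.
Since 13 < 35, the ceiling is binding.
At p = 13: qd = 312 - 5·13 = 247 and qs = 4·13 - 3 = 49.
Producer surplus without the control is ½ · (35 - 0.75) · 137 = 2346.125.
With the ceiling, producers sell 49 units at 13, so PS = ½ · (13 - 0.75) · 49 = 300.125.
Change in producer surplus = 300.125 - 2346.125 = -2046.

-2046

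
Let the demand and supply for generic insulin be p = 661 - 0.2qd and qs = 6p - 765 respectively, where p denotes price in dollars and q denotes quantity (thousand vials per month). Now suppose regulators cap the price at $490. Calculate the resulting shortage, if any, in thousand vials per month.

0

Rearranging demand gives qd = 3305 - 5p. Without the control the market clears where 3305 - 5p = 6p - 765, i.e. p* = 370 and q* = 1455.
The ceiling of 490 is above the equilibrium price 370, so it is not binding; the market clears at p* = 370, q* = 1455.
Since the control does not bind, there is no shortage.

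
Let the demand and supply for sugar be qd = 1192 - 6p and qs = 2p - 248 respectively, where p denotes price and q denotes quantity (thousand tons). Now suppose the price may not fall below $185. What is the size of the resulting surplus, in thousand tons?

40

Equilibrium: 1192 - 6p = 2p - 248, so 1440 = 8p and p* = 180, q* = 112.
The floor of 185 is above the equilibrium price 180, so it binds.
At p = 185: qd = 1192 - 6·185 = 82 and qs = 2·185 - 248 = 122.
Surplus = qs - qd = 122 - 82 = 40.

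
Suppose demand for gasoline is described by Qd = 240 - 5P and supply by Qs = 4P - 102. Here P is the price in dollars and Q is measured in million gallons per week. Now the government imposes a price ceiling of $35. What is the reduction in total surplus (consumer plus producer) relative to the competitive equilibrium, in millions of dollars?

In a free market, 240 - 5P = 4P - 102 gives the equilibrium P* = 38, Q* = 50.
Since 35 < 38, the ceiling is binding.
At P = 35: Qd = 240 - 5·35 = 65 and Qs = 4·35 - 102 = 38.
Quantity traded falls to 38. At Q = 38 the demand price is (240 - 38)/5 = 40.4 and the supply price is (102 + 38)/4 = 35.
Deadweight loss = ½ · (40.4 - 35) · (50 - 38) = ½ · 5.4 · 12 = 32.4.

32.4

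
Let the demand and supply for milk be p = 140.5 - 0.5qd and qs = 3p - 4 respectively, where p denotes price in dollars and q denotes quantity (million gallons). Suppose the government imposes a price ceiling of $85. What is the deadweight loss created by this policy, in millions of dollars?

Rearranging demand gives qd = 281 - 2p. Without the control the market clears where 281 - 2p = 3p - 4, i.e. p* = 57 and q* = 167.
Since 85 is above p* = 57, the ceiling does not bind and the free-market outcome prevails.
Since the control does not bind, no trades are prevented and deadweight loss is zero.

0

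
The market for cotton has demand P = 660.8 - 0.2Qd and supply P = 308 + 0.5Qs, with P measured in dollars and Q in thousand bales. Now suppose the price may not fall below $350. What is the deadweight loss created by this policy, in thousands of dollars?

Rearranging demand gives Qd = 3304 - 5P; rearranging supply gives Qs = 2P - 616. Setting quantity demanded equal to quantity supplied, 3304 - 5P = 2P - 616, gives P* = 560 and Q* = 504.
Since 350 is below P* = 560, the floor does not bind and the free-market outcome prevails.
Since the control does not bind, no trades are prevented and deadweight loss is zero.

0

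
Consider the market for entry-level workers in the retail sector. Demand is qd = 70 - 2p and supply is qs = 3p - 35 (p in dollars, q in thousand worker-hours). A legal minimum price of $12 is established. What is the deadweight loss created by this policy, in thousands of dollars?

0

Equilibrium: 70 - 2p = 3p - 35, so 105 = 5p and p* = 21, q* = 28.
The floor of 12 is below the equilibrium price 21, so it is not binding; the market clears at p* = 21, q* = 28.
Since the control does not bind, no trades are prevented and deadweight loss is zero.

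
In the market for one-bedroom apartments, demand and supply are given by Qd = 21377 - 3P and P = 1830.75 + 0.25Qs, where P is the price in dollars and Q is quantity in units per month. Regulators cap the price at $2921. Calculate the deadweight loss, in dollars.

6486858

Rearranging supply gives Qs = 4P - 7323. Setting quantity demanded equal to quantity supplied, 21377 - 3P = 4P - 7323, gives P* = 4100 and Q* = 9077.
The ceiling of 2921 is below the equilibrium price 4100, so it binds.
At P = 2921: Qd = 21377 - 3·2921 = 12614 and Qs = 4·2921 - 7323 = 4361.
Quantity traded falls to 4361. At Q = 4361 the demand price is (21377 - 4361)/3 = 5672 and the supply price is (7323 + 4361)/4 = 2921.
Deadweight loss = ½ · (5672 - 2921) · (9077 - 4361) = ½ · 2751 · 4716 = 6486858.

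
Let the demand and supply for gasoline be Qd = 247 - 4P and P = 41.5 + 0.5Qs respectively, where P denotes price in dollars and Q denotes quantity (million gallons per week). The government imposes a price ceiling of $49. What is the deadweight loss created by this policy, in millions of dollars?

54

Rearranging supply gives Qs = 2P - 83. Equilibrium: 247 - 4P = 2P - 83, so 330 = 6P and P* = 55, Q* = 27.
The ceiling of 49 is below the equilibrium price 55, so it binds.
At P = 49: Qd = 247 - 4·49 = 51 and Qs = 2·49 - 83 = 15.
Quantity traded falls to 15. At Q = 15 the demand price is (247 - 15)/4 = 58 and the supply price is (83 + 15)/2 = 49.
Deadweight loss = ½ · (58 - 49) · (27 - 15) = ½ · 9 · 12 = 54.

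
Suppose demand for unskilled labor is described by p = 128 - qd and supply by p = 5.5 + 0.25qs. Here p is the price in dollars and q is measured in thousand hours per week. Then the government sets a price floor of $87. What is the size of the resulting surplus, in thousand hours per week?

285

Rearranging demand gives qd = 128 - p; rearranging supply gives qs = 4p - 22. Equilibrium: 128 - p = 4p - 22, so 150 = 5p and p* = 30, q* = 98.
Because the floor (87) lies above the market-clearing price, it is binding.
At p = 87: qd = 128 - 87 = 41 and qs = 4·87 - 22 = 326.
Surplus = qs - qd = 326 - 41 = 285.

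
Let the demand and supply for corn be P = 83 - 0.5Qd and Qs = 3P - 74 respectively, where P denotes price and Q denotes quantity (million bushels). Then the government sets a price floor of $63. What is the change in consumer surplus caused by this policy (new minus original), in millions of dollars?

Rearranging demand gives Qd = 166 - 2P. In a free market, 166 - 2P = 3P - 74 gives the equilibrium P* = 48, Q* = 70.
Because the floor (63) lies above the market-clearing price, it is binding.
At P = 63: Qd = 166 - 2·63 = 40 and Qs = 3·63 - 74 = 115.
Consumer surplus without the control is ½ · (83 - 48) · 70 = 1225.
With the floor, consumers buy 40 units at 63, so CS = ½ · (83 - 63) · 40 = 400.
Change in consumer surplus = 400 - 1225 = -825.

-825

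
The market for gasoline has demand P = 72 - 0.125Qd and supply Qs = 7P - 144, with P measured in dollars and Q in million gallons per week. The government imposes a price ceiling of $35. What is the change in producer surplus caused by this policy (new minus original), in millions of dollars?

-1904.5

Rearranging demand gives Qd = 576 - 8P. Without the control the market clears where 576 - 8P = 7P - 144, i.e. P* = 48 and Q* = 192.
Since 35 < 48, the ceiling is binding.
At P = 35: Qd = 576 - 8·35 = 296 and Qs = 7·35 - 144 = 101.
Producer surplus without the control is ½ · (48 - 144/7) · 192 = 18432/7.
With the ceiling, producers sell 101 units at 35, so PS = ½ · (35 - 144/7) · 101 = 10201/14.
Change in producer surplus = 10201/14 - 18432/7 = -1904.5.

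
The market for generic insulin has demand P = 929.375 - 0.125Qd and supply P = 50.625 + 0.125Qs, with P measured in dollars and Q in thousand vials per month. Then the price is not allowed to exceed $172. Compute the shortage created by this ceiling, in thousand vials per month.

5088

Rearranging demand gives Qd = 7435 - 8P; rearranging supply gives Qs = 8P - 405. Without the control the market clears where 7435 - 8P = 8P - 405, i.e. P* = 490 and Q* = 3515.
The ceiling of 172 is below the equilibrium price 490, so it binds.
At P = 172: Qd = 7435 - 8·172 = 6059 and Qs = 8·172 - 405 = 971.
Shortage = Qd - Qs = 6059 - 971 = 5088.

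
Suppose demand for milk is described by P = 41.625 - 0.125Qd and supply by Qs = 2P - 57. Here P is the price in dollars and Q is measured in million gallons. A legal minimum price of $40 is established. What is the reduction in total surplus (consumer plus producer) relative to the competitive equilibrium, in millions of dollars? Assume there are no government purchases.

20

Rearranging demand gives Qd = 333 - 8P. In a free market, 333 - 8P = 2P - 57 gives the equilibrium P* = 39, Q* = 21.
Since 40 > 39, the floor is binding.
At P = 40: Qd = 333 - 8·40 = 13 and Qs = 2·40 - 57 = 23.
Quantity traded falls to 13. At Q = 13 the demand price is (333 - 13)/8 = 40 and the supply price is (57 + 13)/2 = 35.
Deadweight loss = ½ · (40 - 35) · (21 - 13) = ½ · 5 · 8 = 20.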